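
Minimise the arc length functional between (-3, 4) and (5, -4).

Arc-length functional: J[y] = ∫ sqrt(1 + (y')^2) dx.
Lagrangian L = sqrt(1 + (y')^2) has no explicit y dependence, so ∂L/∂y = 0 and the Euler-Lagrange equation gives
    d/dx( y' / sqrt(1 + (y')^2) ) = 0  ⇒  y' / sqrt(1 + (y')^2) = const.
Hence y' is constant, so y(x) is affine.
Fitting the endpoints (-3, 4) and (5, -4):
    slope m = ((-4) − 4) / (5 − (-3)) = -1,
    intercept c = 4 − m·(-3) = 1.
Extremal: y(x) = -x + 1.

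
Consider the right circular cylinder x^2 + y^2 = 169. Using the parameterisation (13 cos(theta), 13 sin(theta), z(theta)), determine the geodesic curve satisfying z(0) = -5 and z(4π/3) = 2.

Parameterise the cylinder of radius R = 13 as
    r(θ) = (13 cos θ, 13 sin θ, z(θ)).
The arc-length element is
    ds = sqrt(169 + (dz/dθ)^2) dθ,
so the Lagrangian is L = sqrt(169 + z'^2).
L depends on z' only, not on z or θ, so ∂L/∂z = 0 and
    ∂L/∂z' = z' / sqrt(169 + z'^2).
The Euler-Lagrange equation gives
    d/dθ( z' / sqrt(169 + z'^2) ) = 0,
so z' is constant. Integrating once:
    z(θ) = a θ + b,
a helix on the cylinder (a straight line when the cylinder is unrolled). The constants a, b are determined by the endpoint conditions.
With endpoint conditions z(0) = -5 and z(4π/3) = 2: from z(0) = b we get b = -5, and a·4π/3 + -5 = 2 gives a = 21/(4π), so
    z(θ) = (21/(4π)) θ − 5.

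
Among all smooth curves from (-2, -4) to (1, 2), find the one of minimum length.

Arc-length functional: J[y] = ∫ sqrt(1 + (y')^2) dx.
Lagrangian L = sqrt(1 + (y')^2) has no explicit y dependence, so ∂L/∂y = 0 and the Euler-Lagrange equation gives
    d/dx( y' / sqrt(1 + (y')^2) ) = 0  ⇒  y' / sqrt(1 + (y')^2) = const.
Hence y' is constant, so y(x) is affine.
Fitting the endpoints (-2, -4) and (1, 2):
    slope m = (2 − (-4)) / (1 − (-2)) = 2,
    intercept c = (-4) − m·(-2) = 0.
Extremal: y(x) = 2 x.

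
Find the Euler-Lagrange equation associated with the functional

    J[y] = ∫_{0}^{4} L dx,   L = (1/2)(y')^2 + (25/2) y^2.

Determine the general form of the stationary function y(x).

The Lagrangian is L = (1/2)(y')^2 + (25/2) y^2.
∂L/∂y = 25y.
∂L/∂y' = y'.
The Euler-Lagrange equation d/dx(∂L/∂y') − ∂L/∂y = 0 becomes:
    y'' - 25 y = 0
General solution: y(x) = A e^(5x) + B e^(-5x), where A and B are arbitrary constants fixed by the endpoint conditions.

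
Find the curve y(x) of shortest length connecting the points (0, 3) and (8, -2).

Arc-length functional: J[y] = ∫ sqrt(1 + (y')^2) dx.
Lagrangian L = sqrt(1 + (y')^2) has no explicit y dependence, so ∂L/∂y = 0 and the Euler-Lagrange equation gives
    d/dx( y' / sqrt(1 + (y')^2) ) = 0  ⇒  y' / sqrt(1 + (y')^2) = const.
Hence y' is constant, so y(x) is affine.
Fitting the endpoints (0, 3) and (8, -2):
    slope m = ((-2) − 3) / (8 − 0) = -5/8,
    intercept c = 3 − m·0 = 3.
Extremal: y(x) = (-5/8) x + 3.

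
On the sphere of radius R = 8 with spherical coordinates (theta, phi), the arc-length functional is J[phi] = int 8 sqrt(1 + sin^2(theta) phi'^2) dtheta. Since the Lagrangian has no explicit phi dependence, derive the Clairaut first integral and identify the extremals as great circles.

On the sphere of radius R = 8 with spherical coordinates (θ, φ), the induced metric is
    ds^2 = 64(dθ^2 + sin^2(θ) dφ^2).
Parameterise by θ; the arc-length functional is
    J[φ] = ∫ 8 sqrt(1 + sin^2(θ) (dφ/dθ)^2) dθ,
so L = 8 sqrt(1 + sin^2(θ) φ'^2). Compute
    ∂L/∂φ = 0  (L has no explicit φ dependence),
    ∂L/∂φ' = 8 sin^2(θ) φ' / sqrt(1 + sin^2(θ) φ'^2).
Since ∂L/∂φ = 0, the Euler-Lagrange equation
    d/dθ(∂L/∂φ') − ∂L/∂φ = 0
reduces to d/dθ(∂L/∂φ') = 0, i.e. the momentum conjugate to φ is conserved:
    8 sin^2(θ) φ' / sqrt(1 + sin^2(θ) φ'^2) = C.
The overall factor of 8 is constant, so dividing through gives Clairaut's relation sin^2(θ) φ' / sqrt(1 + sin^2(θ) φ'^2) = C' (with C' = C/8). Solving for φ' and integrating gives the great-circle family
    cot(θ) = A cos(φ − φ_0),
i.e. the intersection of the sphere with a plane through the origin. The two constants A and φ_0 (equivalently C and one phase) are fixed by the two endpoint conditions.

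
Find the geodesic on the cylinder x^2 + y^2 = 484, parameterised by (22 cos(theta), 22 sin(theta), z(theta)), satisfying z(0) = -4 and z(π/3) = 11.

Parameterise the cylinder of radius R = 22 as
    r(θ) = (22 cos θ, 22 sin θ, z(θ)).
The arc-length element is
    ds = sqrt(484 + (dz/dθ)^2) dθ,
so the Lagrangian is L = sqrt(484 + z'^2).
L depends on z' only, not on z or θ, so ∂L/∂z = 0 and
    ∂L/∂z' = z' / sqrt(484 + z'^2).
The Euler-Lagrange equation gives
    d/dθ( z' / sqrt(484 + z'^2) ) = 0,
so z' is constant. Integrating once:
    z(θ) = a θ + b,
a helix on the cylinder (a straight line when the cylinder is unrolled). The constants a, b are determined by the endpoint conditions.
With endpoint conditions z(0) = -4 and z(π/3) = 11: from z(0) = b we get b = -4, and a·π/3 + -4 = 11 gives a = 45/π, so
    z(θ) = (45/π) θ − 4.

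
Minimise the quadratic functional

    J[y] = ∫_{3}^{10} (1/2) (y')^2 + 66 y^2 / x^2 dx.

The Lagrangian is L = (1/2) (y')^2 + 66 y^2 / x^2.
Compute ∂L/∂y = 132y/x^2, ∂L/∂y' = y'.
The Euler-Lagrange equation d/dx(∂L/∂y') − ∂L/∂y = 0 reduces to
    y'' − 132/x^2 · y = 0  (x > 0).
Its general solution is
    y(x) = A x^12 + B x^(-11),
with A, B fixed by the endpoint conditions.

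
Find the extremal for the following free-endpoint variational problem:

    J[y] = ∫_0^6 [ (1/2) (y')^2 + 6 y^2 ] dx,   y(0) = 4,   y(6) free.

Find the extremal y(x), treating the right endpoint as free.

The Lagrangian L = (1/2) (y')^2 + 6 y^2 gives
    ∂L/∂y = 12 y,   ∂L/∂y' = y'.
Euler-Lagrange: y'' − 12 y = 0.
With k = sqrt(12), the general solution is
    y(x) = A cosh(sqrt(12) x) + B sinh(sqrt(12) x).
Fixed left endpoint y(0) = 4 ⇒ A = 4.
The right endpoint x = 6 is free, so the natural (transversality) condition is ∂L/∂y' |_{x=6} = 0, i.e. y'(6) = 0.
Compute y'(x) = A k sinh(k x) + B k cosh(k x), so
    y'(6) = A k sinh(k·6) + B k cosh(k·6) = 0
    ⇒ B = −A tanh(k·6) = − 4 tanh(sqrt(12)·6).
Therefore the extremal is
    y(x) = 4 cosh(sqrt(12) x) − 4 tanh(sqrt(12)·6) sinh(sqrt(12) x).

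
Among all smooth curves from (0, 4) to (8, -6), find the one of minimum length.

Arc-length functional: J[y] = ∫ sqrt(1 + (y')^2) dx.
Lagrangian L = sqrt(1 + (y')^2) has no explicit y dependence, so ∂L/∂y = 0 and the Euler-Lagrange equation gives
    d/dx( y' / sqrt(1 + (y')^2) ) = 0  ⇒  y' / sqrt(1 + (y')^2) = const.
Hence y' is constant, so y(x) is affine.
Fitting the endpoints (0, 4) and (8, -6):
    slope m = ((-6) − 4) / (8 − 0) = -5/4,
    intercept c = 4 − m·0 = 4.
Extremal: y(x) = (-5/4) x + 4.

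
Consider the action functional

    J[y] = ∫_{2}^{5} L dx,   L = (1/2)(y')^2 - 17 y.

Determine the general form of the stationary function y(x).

The Lagrangian is L = (1/2)(y')^2 - 17 y.
∂L/∂y = -17.
∂L/∂y' = y'.
The Euler-Lagrange equation d/dx(∂L/∂y') − ∂L/∂y = 0 becomes:
    y'' + 17 = 0
General solution: y(x) = -(17/2) x^2 + A x + B, where A and B are arbitrary constants fixed by the endpoint conditions.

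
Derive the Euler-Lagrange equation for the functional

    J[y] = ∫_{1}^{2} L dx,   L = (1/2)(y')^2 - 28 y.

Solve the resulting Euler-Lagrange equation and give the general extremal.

The Lagrangian is L = (1/2)(y')^2 - 28 y.
∂L/∂y = -28.
∂L/∂y' = y'.
The Euler-Lagrange equation d/dx(∂L/∂y') − ∂L/∂y = 0 becomes:
    y'' + 28 = 0
General solution: y(x) = -14 x^2 + A x + B, where A and B are arbitrary constants fixed by the endpoint conditions.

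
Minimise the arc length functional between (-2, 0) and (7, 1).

Arc-length functional: J[y] = ∫ sqrt(1 + (y')^2) dx.
Lagrangian L = sqrt(1 + (y')^2) has no explicit y dependence, so ∂L/∂y = 0 and the Euler-Lagrange equation gives
    d/dx( y' / sqrt(1 + (y')^2) ) = 0  ⇒  y' / sqrt(1 + (y')^2) = const.
Hence y' is constant, so y(x) is affine.
Fitting the endpoints (-2, 0) and (7, 1):
    slope m = (1 − 0) / (7 − (-2)) = 1/9,
    intercept c = 0 − m·(-2) = 2/9.
Extremal: y(x) = (1/9) x + 2/9.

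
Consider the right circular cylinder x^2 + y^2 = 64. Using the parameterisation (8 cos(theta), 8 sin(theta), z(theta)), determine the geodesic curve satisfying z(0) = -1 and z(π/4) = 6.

Parameterise the cylinder of radius R = 8 as
    r(θ) = (8 cos θ, 8 sin θ, z(θ)).
The arc-length element is
    ds = sqrt(64 + (dz/dθ)^2) dθ,
so the Lagrangian is L = sqrt(64 + z'^2).
L depends on z' only, not on z or θ, so ∂L/∂z = 0 and
    ∂L/∂z' = z' / sqrt(64 + z'^2).
The Euler-Lagrange equation gives
    d/dθ( z' / sqrt(64 + z'^2) ) = 0,
so z' is constant. Integrating once:
    z(θ) = a θ + b,
a helix on the cylinder (a straight line when the cylinder is unrolled). The constants a, b are determined by the endpoint conditions.
With endpoint conditions z(0) = -1 and z(π/4) = 6: from z(0) = b we get b = -1, and a·π/4 + -1 = 6 gives a = 28/π, so
    z(θ) = (28/π) θ − 1.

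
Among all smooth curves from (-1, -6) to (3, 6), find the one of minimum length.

Arc-length functional: J[y] = ∫ sqrt(1 + (y')^2) dx.
Lagrangian L = sqrt(1 + (y')^2) has no explicit y dependence, so ∂L/∂y = 0 and the Euler-Lagrange equation gives
    d/dx( y' / sqrt(1 + (y')^2) ) = 0  ⇒  y' / sqrt(1 + (y')^2) = const.
Hence y' is constant, so y(x) is affine.
Fitting the endpoints (-1, -6) and (3, 6):
    slope m = (6 − (-6)) / (3 − (-1)) = 3,
    intercept c = (-6) − m·(-1) = -3.
Extremal: y(x) = 3 x - 3.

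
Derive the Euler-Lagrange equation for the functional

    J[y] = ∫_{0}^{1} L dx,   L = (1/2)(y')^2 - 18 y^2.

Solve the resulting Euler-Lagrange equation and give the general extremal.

The Lagrangian is L = (1/2)(y')^2 - 18 y^2.
∂L/∂y = -36y.
∂L/∂y' = y'.
The Euler-Lagrange equation d/dx(∂L/∂y') − ∂L/∂y = 0 becomes:
    y'' + 36 y = 0
General solution: y(x) = A sin(6x) + B cos(6x), where A and B are arbitrary constants fixed by the endpoint conditions.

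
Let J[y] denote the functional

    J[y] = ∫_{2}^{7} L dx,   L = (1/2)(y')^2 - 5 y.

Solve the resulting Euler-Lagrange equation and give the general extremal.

The Lagrangian is L = (1/2)(y')^2 - 5 y.
∂L/∂y = -5.
∂L/∂y' = y'.
The Euler-Lagrange equation d/dx(∂L/∂y') − ∂L/∂y = 0 becomes:
    y'' + 5 = 0
General solution: y(x) = -(5/2) x^2 + A x + B, where A and B are arbitrary constants fixed by the endpoint conditions.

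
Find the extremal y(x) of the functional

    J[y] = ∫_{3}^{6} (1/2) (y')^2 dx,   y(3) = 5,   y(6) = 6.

The Lagrangian is L = (1/2) (y')^2.
Compute ∂L/∂y = 0, ∂L/∂y' = y'.
The Euler-Lagrange equation d/dx(∂L/∂y') − ∂L/∂y = 0 reduces to
    y'' = 0.
Its general solution is
    y(x) = A x + B,
with A, B fixed by the endpoint conditions.
Applying the endpoint conditions y(3) = 5 and y(6) = 6: solve A·3 + B = 5 and A·6 + B = 6. Subtracting gives A(6 − 3) = 6 − 5, so A = 1/3, and B = 5 − A·3 = 4. Therefore
    y(x) = (1/3) x + 4.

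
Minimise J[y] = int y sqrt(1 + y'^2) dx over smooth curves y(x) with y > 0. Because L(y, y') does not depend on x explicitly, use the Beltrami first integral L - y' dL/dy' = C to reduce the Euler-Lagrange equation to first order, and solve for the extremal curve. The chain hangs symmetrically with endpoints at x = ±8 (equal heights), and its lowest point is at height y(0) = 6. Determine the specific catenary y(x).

The Lagrangian L(y, y') = y sqrt(1 + y'^2) has no explicit x dependence, so the Beltrami identity applies:
    L − y' ∂L/∂y' = C.
Compute ∂L/∂y' = y · y' / sqrt(1 + y'^2). Then
    L − y' ∂L/∂y'
    = y sqrt(1 + y'^2) − y · y'^2 / sqrt(1 + y'^2)
    = y (1 + y'^2 − y'^2) / sqrt(1 + y'^2)
    = y / sqrt(1 + y'^2) = C.
Squaring gives y^2 = C^2 (1 + y'^2), i.e.
    y'^2 = y^2 / C^2 − 1.
Separating variables,
    dy / sqrt(y^2 − C^2) = dx / C,
and integrating gives arccosh(y / C) = (x − a)/C, so
    y(x) = C cosh((x − a)/C),
the catenary. The constants C and a are fixed by the two endpoint conditions (and, for the hanging-chain problem, the length constraint selects C).
Now fit the given data. The endpoints x = ±8 are symmetric at equal height, so the catenary is even about its minimum: a = 0 and y(x) = C cosh(x/C). The lowest point is y(0) = C cosh(0) = C, and we are told y(0) = 6, so C = 6. Therefore
    y(x) = 6 cosh(x/6),
and at the endpoints
    y(±8) = 6 cosh(8/6).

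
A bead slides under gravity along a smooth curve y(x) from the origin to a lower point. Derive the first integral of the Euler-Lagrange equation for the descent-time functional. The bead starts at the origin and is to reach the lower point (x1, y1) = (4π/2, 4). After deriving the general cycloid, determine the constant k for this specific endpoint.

The Lagrangian L = sqrt((1 + y'^2) / y) has no explicit x dependence, so the Beltrami identity applies:
    L − y' ∂L/∂y' = C.
Compute ∂L/∂y' = y' / sqrt(y (1 + y'^2)).
Substitute:
    sqrt((1 + y'^2)/y) − y'·y' / sqrt(y (1 + y'^2))
    = (1 + y'^2) / sqrt(y (1 + y'^2)) − y'^2 / sqrt(y (1 + y'^2))
    = 1 / sqrt(y (1 + y'^2)) = C.
Squaring and rearranging gives the first integral
    y (1 + y'^2) = 1/C^2 =: k   (constant).
Solving this first-order ODE by the substitution
    y = (k/2)(1 − cos θ)
yields the cycloid parameterisation
    x(θ) = (k/2)(θ − sin θ),   y(θ) = (k/2)(1 − cos θ).
The constant k is fixed by the endpoint condition.
Now fit the given lower endpoint (x1, y1) = (4π/2, 4). At the bottom of the first arch (θ = π), the parametric equations give
    y(π) = (k/2)(1 − cos π) = k,
    x(π) = (k/2)(π − sin π) = kπ/2.
Matching y(π) = 4 gives k = 4, consistent with x(π) = 4π/2. Therefore the specific cycloid is
    x(θ) = (4/2)(θ − sin θ),   y(θ) = (4/2)(1 − cos θ).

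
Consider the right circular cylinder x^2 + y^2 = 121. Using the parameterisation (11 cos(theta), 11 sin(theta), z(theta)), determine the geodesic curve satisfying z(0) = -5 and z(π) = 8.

Parameterise the cylinder of radius R = 11 as
    r(θ) = (11 cos θ, 11 sin θ, z(θ)).
The arc-length element is
    ds = sqrt(121 + (dz/dθ)^2) dθ,
so the Lagrangian is L = sqrt(121 + z'^2).
L depends on z' only, not on z or θ, so ∂L/∂z = 0 and
    ∂L/∂z' = z' / sqrt(121 + z'^2).
The Euler-Lagrange equation gives
    d/dθ( z' / sqrt(121 + z'^2) ) = 0,
so z' is constant. Integrating once:
    z(θ) = a θ + b,
a helix on the cylinder (a straight line when the cylinder is unrolled). The constants a, b are determined by the endpoint conditions.
With endpoint conditions z(0) = -5 and z(π) = 8: from z(0) = b we get b = -5, and a·π + -5 = 8 gives a = 13/π, so
    z(θ) = (13/π) θ − 5.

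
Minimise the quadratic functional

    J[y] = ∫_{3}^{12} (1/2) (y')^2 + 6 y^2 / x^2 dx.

The Lagrangian is L = (1/2) (y')^2 + 6 y^2 / x^2.
Compute ∂L/∂y = 12y/x^2, ∂L/∂y' = y'.
The Euler-Lagrange equation d/dx(∂L/∂y') − ∂L/∂y = 0 reduces to
    y'' − 12/x^2 · y = 0  (x > 0).
Its general solution is
    y(x) = A x^4 + B x^(-3),
with A, B fixed by the endpoint conditions.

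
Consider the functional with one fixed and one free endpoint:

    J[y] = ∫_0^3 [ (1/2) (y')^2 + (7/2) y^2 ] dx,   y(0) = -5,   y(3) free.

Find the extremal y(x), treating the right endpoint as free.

The Lagrangian L = (1/2) (y')^2 + (7/2) y^2 gives
    ∂L/∂y = 7 y,   ∂L/∂y' = y'.
Euler-Lagrange: y'' − 7 y = 0.
With k = sqrt(7), the general solution is
    y(x) = A cosh(sqrt(7) x) + B sinh(sqrt(7) x).
Fixed left endpoint y(0) = -5 ⇒ A = -5.
The right endpoint x = 3 is free, so the natural (transversality) condition is ∂L/∂y' |_{x=3} = 0, i.e. y'(3) = 0.
Compute y'(x) = A k sinh(k x) + B k cosh(k x), so
    y'(3) = A k sinh(k·3) + B k cosh(k·3) = 0
    ⇒ B = −A tanh(k·3) = 5 tanh(sqrt(7)·3).
Therefore the extremal is
    y(x) = −5 cosh(sqrt(7) x) + 5 tanh(sqrt(7)·3) sinh(sqrt(7) x).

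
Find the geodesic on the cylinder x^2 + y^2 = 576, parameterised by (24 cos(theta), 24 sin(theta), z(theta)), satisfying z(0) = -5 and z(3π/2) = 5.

Parameterise the cylinder of radius R = 24 as
    r(θ) = (24 cos θ, 24 sin θ, z(θ)).
The arc-length element is
    ds = sqrt(576 + (dz/dθ)^2) dθ,
so the Lagrangian is L = sqrt(576 + z'^2).
L depends on z' only, not on z or θ, so ∂L/∂z = 0 and
    ∂L/∂z' = z' / sqrt(576 + z'^2).
The Euler-Lagrange equation gives
    d/dθ( z' / sqrt(576 + z'^2) ) = 0,
so z' is constant. Integrating once:
    z(θ) = a θ + b,
a helix on the cylinder (a straight line when the cylinder is unrolled). The constants a, b are determined by the endpoint conditions.
With endpoint conditions z(0) = -5 and z(3π/2) = 5: from z(0) = b we get b = -5, and a·3π/2 + -5 = 5 gives a = 20/(3π), so
    z(θ) = (20/(3π)) θ − 5.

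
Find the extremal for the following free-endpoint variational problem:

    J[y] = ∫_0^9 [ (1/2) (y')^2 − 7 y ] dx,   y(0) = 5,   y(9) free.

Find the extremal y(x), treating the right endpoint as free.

The Lagrangian L = (1/2) (y')^2 − 7 y gives
    ∂L/∂y = −7,   ∂L/∂y' = y'.
Euler-Lagrange: d/dx(y') − (−7) = 0, i.e. y'' + 7 = 0, so
    y(x) = −(7/2) x^2 + C1 x + C2.
Fixed left endpoint y(0) = 5 ⇒ C2 = 5.
The right endpoint x = 9 is free, so the natural (transversality) condition is ∂L/∂y' |_{x=9} = 0, i.e. y'(9) = 0.
Compute y'(x) = −7 x + C1, so y'(9) = −63 + C1 = 0 ⇒ C1 = 63.
Therefore the extremal is
    y(x) = −(7/2) x^2 + 63 x + 5.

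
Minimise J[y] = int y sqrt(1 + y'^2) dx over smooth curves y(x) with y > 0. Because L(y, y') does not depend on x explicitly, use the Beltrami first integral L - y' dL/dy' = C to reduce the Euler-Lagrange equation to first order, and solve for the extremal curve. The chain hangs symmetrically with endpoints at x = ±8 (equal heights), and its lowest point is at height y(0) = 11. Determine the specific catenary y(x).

The Lagrangian L(y, y') = y sqrt(1 + y'^2) has no explicit x dependence, so the Beltrami identity applies:
    L − y' ∂L/∂y' = C.
Compute ∂L/∂y' = y · y' / sqrt(1 + y'^2). Then
    L − y' ∂L/∂y'
    = y sqrt(1 + y'^2) − y · y'^2 / sqrt(1 + y'^2)
    = y (1 + y'^2 − y'^2) / sqrt(1 + y'^2)
    = y / sqrt(1 + y'^2) = C.
Squaring gives y^2 = C^2 (1 + y'^2), i.e.
    y'^2 = y^2 / C^2 − 1.
Separating variables,
    dy / sqrt(y^2 − C^2) = dx / C,
and integrating gives arccosh(y / C) = (x − a)/C, so
    y(x) = C cosh((x − a)/C),
the catenary. The constants C and a are fixed by the two endpoint conditions (and, for the hanging-chain problem, the length constraint selects C).
Now fit the given data. The endpoints x = ±8 are symmetric at equal height, so the catenary is even about its minimum: a = 0 and y(x) = C cosh(x/C). The lowest point is y(0) = C cosh(0) = C, and we are told y(0) = 11, so C = 11. Therefore
    y(x) = 11 cosh(x/11),
and at the endpoints
    y(±8) = 11 cosh(8/11).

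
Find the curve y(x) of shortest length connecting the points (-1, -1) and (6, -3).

Arc-length functional: J[y] = ∫ sqrt(1 + (y')^2) dx.
Lagrangian L = sqrt(1 + (y')^2) has no explicit y dependence, so ∂L/∂y = 0 and the Euler-Lagrange equation gives
    d/dx( y' / sqrt(1 + (y')^2) ) = 0  ⇒  y' / sqrt(1 + (y')^2) = const.
Hence y' is constant, so y(x) is affine.
Fitting the endpoints (-1, -1) and (6, -3):
    slope m = ((-3) − (-1)) / (6 − (-1)) = -2/7,
    intercept c = (-1) − m·(-1) = -9/7.
Extremal: y(x) = (-2/7) x - 9/7.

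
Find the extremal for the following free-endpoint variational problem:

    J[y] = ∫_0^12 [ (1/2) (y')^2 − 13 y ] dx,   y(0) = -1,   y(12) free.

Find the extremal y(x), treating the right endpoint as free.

The Lagrangian L = (1/2) (y')^2 − 13 y gives
    ∂L/∂y = −13,   ∂L/∂y' = y'.
Euler-Lagrange: d/dx(y') − (−13) = 0, i.e. y'' + 13 = 0, so
    y(x) = −(13/2) x^2 + C1 x + C2.
Fixed left endpoint y(0) = -1 ⇒ C2 = -1.
The right endpoint x = 12 is free, so the natural (transversality) condition is ∂L/∂y' |_{x=12} = 0, i.e. y'(12) = 0.
Compute y'(x) = −13 x + C1, so y'(12) = −156 + C1 = 0 ⇒ C1 = 156.
Therefore the extremal is
    y(x) = −(13/2) x^2 + 156 x − 1.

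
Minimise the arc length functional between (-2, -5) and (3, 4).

Arc-length functional: J[y] = ∫ sqrt(1 + (y')^2) dx.
Lagrangian L = sqrt(1 + (y')^2) has no explicit y dependence, so ∂L/∂y = 0 and the Euler-Lagrange equation gives
    d/dx( y' / sqrt(1 + (y')^2) ) = 0  ⇒  y' / sqrt(1 + (y')^2) = const.
Hence y' is constant, so y(x) is affine.
Fitting the endpoints (-2, -5) and (3, 4):
    slope m = (4 − (-5)) / (3 − (-2)) = 9/5,
    intercept c = (-5) − m·(-2) = -7/5.
Extremal: y(x) = (9/5) x - 7/5.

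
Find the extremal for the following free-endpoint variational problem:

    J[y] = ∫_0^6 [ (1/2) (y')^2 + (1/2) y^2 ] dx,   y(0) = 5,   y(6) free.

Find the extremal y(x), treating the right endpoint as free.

The Lagrangian L = (1/2) (y')^2 + (1/2) y^2 gives
    ∂L/∂y = 1 y,   ∂L/∂y' = y'.
Euler-Lagrange: y'' − y = 0.
With k = 1, the general solution is
    y(x) = A cosh(x) + B sinh(x).
Fixed left endpoint y(0) = 5 ⇒ A = 5.
The right endpoint x = 6 is free, so the natural (transversality) condition is ∂L/∂y' |_{x=6} = 0, i.e. y'(6) = 0.
Compute y'(x) = A k sinh(k x) + B k cosh(k x), so
    y'(6) = A k sinh(k·6) + B k cosh(k·6) = 0
    ⇒ B = −A tanh(k·6) = − 5 tanh(1·6).
Therefore the extremal is
    y(x) = 5 cosh(1 x) − 5 tanh(1·6) sinh(1 x).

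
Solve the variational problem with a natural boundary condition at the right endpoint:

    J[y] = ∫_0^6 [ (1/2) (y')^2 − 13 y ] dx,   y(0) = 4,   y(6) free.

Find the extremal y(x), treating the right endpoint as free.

The Lagrangian L = (1/2) (y')^2 − 13 y gives
    ∂L/∂y = −13,   ∂L/∂y' = y'.
Euler-Lagrange: d/dx(y') − (−13) = 0, i.e. y'' + 13 = 0, so
    y(x) = −(13/2) x^2 + C1 x + C2.
Fixed left endpoint y(0) = 4 ⇒ C2 = 4.
The right endpoint x = 6 is free, so the natural (transversality) condition is ∂L/∂y' |_{x=6} = 0, i.e. y'(6) = 0.
Compute y'(x) = −13 x + C1, so y'(6) = −78 + C1 = 0 ⇒ C1 = 78.
Therefore the extremal is
    y(x) = −(13/2) x^2 + 78 x + 4.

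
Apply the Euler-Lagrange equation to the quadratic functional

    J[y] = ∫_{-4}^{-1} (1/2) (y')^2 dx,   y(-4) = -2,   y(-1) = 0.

The Lagrangian is L = (1/2) (y')^2.
Compute ∂L/∂y = 0, ∂L/∂y' = y'.
The Euler-Lagrange equation d/dx(∂L/∂y') − ∂L/∂y = 0 reduces to
    y'' = 0.
Its general solution is
    y(x) = A x + B,
with A, B fixed by the endpoint conditions.
Applying the endpoint conditions y(-4) = -2 and y(-1) = 0: solve A·-4 + B = -2 and A·-1 + B = 0. Subtracting gives A(-1 − -4) = 0 − -2, so A = 2/3, and B = -2 − A·-4 = 2/3. Therefore
    y(x) = (2/3) x + 2/3.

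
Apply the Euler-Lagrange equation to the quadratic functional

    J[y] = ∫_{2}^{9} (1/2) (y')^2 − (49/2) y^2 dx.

The Lagrangian is L = (1/2) (y')^2 − (49/2) y^2.
Compute ∂L/∂y = -49y, ∂L/∂y' = y'.
The Euler-Lagrange equation d/dx(∂L/∂y') − ∂L/∂y = 0 reduces to
    y'' + 49 y = 0.
Its general solution is
    y(x) = A sin(7x) + B cos(7x),
with A, B fixed by the endpoint conditions.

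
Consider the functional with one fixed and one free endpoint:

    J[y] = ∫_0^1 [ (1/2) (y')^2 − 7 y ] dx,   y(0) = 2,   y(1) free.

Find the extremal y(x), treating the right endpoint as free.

The Lagrangian L = (1/2) (y')^2 − 7 y gives
    ∂L/∂y = −7,   ∂L/∂y' = y'.
Euler-Lagrange: d/dx(y') − (−7) = 0, i.e. y'' + 7 = 0, so
    y(x) = −(7/2) x^2 + C1 x + C2.
Fixed left endpoint y(0) = 2 ⇒ C2 = 2.
The right endpoint x = 1 is free, so the natural (transversality) condition is ∂L/∂y' |_{x=1} = 0, i.e. y'(1) = 0.
Compute y'(x) = −7 x + C1, so y'(1) = −7 + C1 = 0 ⇒ C1 = 7.
Therefore the extremal is
    y(x) = −(7/2) x^2 + 7 x + 2.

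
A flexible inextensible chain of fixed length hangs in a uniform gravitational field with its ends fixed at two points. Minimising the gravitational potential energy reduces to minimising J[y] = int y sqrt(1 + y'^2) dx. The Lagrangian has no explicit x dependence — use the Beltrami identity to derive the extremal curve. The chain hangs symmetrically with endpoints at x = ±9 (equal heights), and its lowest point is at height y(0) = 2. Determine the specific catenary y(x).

The Lagrangian L(y, y') = y sqrt(1 + y'^2) has no explicit x dependence, so the Beltrami identity applies:
    L − y' ∂L/∂y' = C.
Compute ∂L/∂y' = y · y' / sqrt(1 + y'^2). Then
    L − y' ∂L/∂y'
    = y sqrt(1 + y'^2) − y · y'^2 / sqrt(1 + y'^2)
    = y (1 + y'^2 − y'^2) / sqrt(1 + y'^2)
    = y / sqrt(1 + y'^2) = C.
Squaring gives y^2 = C^2 (1 + y'^2), i.e.
    y'^2 = y^2 / C^2 − 1.
Separating variables,
    dy / sqrt(y^2 − C^2) = dx / C,
and integrating gives arccosh(y / C) = (x − a)/C, so
    y(x) = C cosh((x − a)/C),
the catenary. The constants C and a are fixed by the two endpoint conditions (and, for the hanging-chain problem, the length constraint selects C).
Now fit the given data. The endpoints x = ±9 are symmetric at equal height, so the catenary is even about its minimum: a = 0 and y(x) = C cosh(x/C). The lowest point is y(0) = C cosh(0) = C, and we are told y(0) = 2, so C = 2. Therefore
    y(x) = 2 cosh(x/2),
and at the endpoints
    y(±9) = 2 cosh(9/2).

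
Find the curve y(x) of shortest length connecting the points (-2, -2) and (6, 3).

Arc-length functional: J[y] = ∫ sqrt(1 + (y')^2) dx.
Lagrangian L = sqrt(1 + (y')^2) has no explicit y dependence, so ∂L/∂y = 0 and the Euler-Lagrange equation gives
    d/dx( y' / sqrt(1 + (y')^2) ) = 0  ⇒  y' / sqrt(1 + (y')^2) = const.
Hence y' is constant, so y(x) is affine.
Fitting the endpoints (-2, -2) and (6, 3):
    slope m = (3 − (-2)) / (6 − (-2)) = 5/8,
    intercept c = (-2) − m·(-2) = -3/4.
Extremal: y(x) = (5/8) x - 3/4.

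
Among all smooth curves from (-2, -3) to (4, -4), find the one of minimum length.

Arc-length functional: J[y] = ∫ sqrt(1 + (y')^2) dx.
Lagrangian L = sqrt(1 + (y')^2) has no explicit y dependence, so ∂L/∂y = 0 and the Euler-Lagrange equation gives
    d/dx( y' / sqrt(1 + (y')^2) ) = 0  ⇒  y' / sqrt(1 + (y')^2) = const.
Hence y' is constant, so y(x) is affine.
Fitting the endpoints (-2, -3) and (4, -4):
    slope m = ((-4) − (-3)) / (4 − (-2)) = -1/6,
    intercept c = (-3) − m·(-2) = -10/3.
Extremal: y(x) = (-1/6) x - 10/3.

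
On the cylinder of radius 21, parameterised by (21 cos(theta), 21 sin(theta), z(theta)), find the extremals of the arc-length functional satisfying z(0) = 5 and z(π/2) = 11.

Parameterise the cylinder of radius R = 21 as
    r(θ) = (21 cos θ, 21 sin θ, z(θ)).
The arc-length element is
    ds = sqrt(441 + (dz/dθ)^2) dθ,
so the Lagrangian is L = sqrt(441 + z'^2).
L depends on z' only, not on z or θ, so ∂L/∂z = 0 and
    ∂L/∂z' = z' / sqrt(441 + z'^2).
The Euler-Lagrange equation gives
    d/dθ( z' / sqrt(441 + z'^2) ) = 0,
so z' is constant. Integrating once:
    z(θ) = a θ + b,
a helix on the cylinder (a straight line when the cylinder is unrolled). The constants a, b are determined by the endpoint conditions.
With endpoint conditions z(0) = 5 and z(π/2) = 11: from z(0) = b we get b = 5, and a·π/2 + 5 = 11 gives a = 12/π, so
    z(θ) = (12/π) θ + 5.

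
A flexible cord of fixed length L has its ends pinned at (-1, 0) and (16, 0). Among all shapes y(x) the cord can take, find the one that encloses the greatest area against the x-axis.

Set up the augmented Lagrangian using a multiplier λ for the length constraint:
    F(y, y') = y − λ sqrt(1 + y'^2).
F has no explicit x dependence, so the Beltrami identity yields a first integral
    F − y' ∂F/∂y' = C.
Compute ∂F/∂y' = −λ y' / sqrt(1 + y'^2). Then
    y − λ sqrt(1 + y'^2) + λ y'^2 / sqrt(1 + y'^2) = C
    ⇒  y − λ / sqrt(1 + y'^2) = C.
Solving for y' and integrating gives
    (x − a)^2 + (y − b)^2 = λ^2,
a circular arc of radius λ. The constants a, b are determined by the endpoint conditions y(-1) = y(16) = 0, and λ is fixed implicitly by the length constraint
    ∫_{-1}^{16} sqrt(1 + y'^2) dx = L.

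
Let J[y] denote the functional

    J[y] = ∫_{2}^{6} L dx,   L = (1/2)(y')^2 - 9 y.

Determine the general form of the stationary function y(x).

The Lagrangian is L = (1/2)(y')^2 - 9 y.
∂L/∂y = -9.
∂L/∂y' = y'.
The Euler-Lagrange equation d/dx(∂L/∂y') − ∂L/∂y = 0 becomes:
    y'' + 9 = 0
General solution: y(x) = -(9/2) x^2 + A x + B, where A and B are arbitrary constants fixed by the endpoint conditions.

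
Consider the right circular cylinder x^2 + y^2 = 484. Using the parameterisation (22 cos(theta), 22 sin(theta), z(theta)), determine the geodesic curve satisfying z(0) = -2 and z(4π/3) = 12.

Parameterise the cylinder of radius R = 22 as
    r(θ) = (22 cos θ, 22 sin θ, z(θ)).
The arc-length element is
    ds = sqrt(484 + (dz/dθ)^2) dθ,
so the Lagrangian is L = sqrt(484 + z'^2).
L depends on z' only, not on z or θ, so ∂L/∂z = 0 and
    ∂L/∂z' = z' / sqrt(484 + z'^2).
The Euler-Lagrange equation gives
    d/dθ( z' / sqrt(484 + z'^2) ) = 0,
so z' is constant. Integrating once:
    z(θ) = a θ + b,
a helix on the cylinder (a straight line when the cylinder is unrolled). The constants a, b are determined by the endpoint conditions.
With endpoint conditions z(0) = -2 and z(4π/3) = 12: from z(0) = b we get b = -2, and a·4π/3 + -2 = 12 gives a = 21/(2π), so
    z(θ) = (21/(2π)) θ − 2.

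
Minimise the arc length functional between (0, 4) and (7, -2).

Arc-length functional: J[y] = ∫ sqrt(1 + (y')^2) dx.
Lagrangian L = sqrt(1 + (y')^2) has no explicit y dependence, so ∂L/∂y = 0 and the Euler-Lagrange equation gives
    d/dx( y' / sqrt(1 + (y')^2) ) = 0  ⇒  y' / sqrt(1 + (y')^2) = const.
Hence y' is constant, so y(x) is affine.
Fitting the endpoints (0, 4) and (7, -2):
    slope m = ((-2) − 4) / (7 − 0) = -6/7,
    intercept c = 4 − m·0 = 4.
Extremal: y(x) = (-6/7) x + 4.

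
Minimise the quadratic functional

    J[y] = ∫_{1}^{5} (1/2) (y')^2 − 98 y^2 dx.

The Lagrangian is L = (1/2) (y')^2 − 98 y^2.
Compute ∂L/∂y = -196y, ∂L/∂y' = y'.
The Euler-Lagrange equation d/dx(∂L/∂y') − ∂L/∂y = 0 reduces to
    y'' + 196 y = 0.
Its general solution is
    y(x) = A sin(14x) + B cos(14x),
with A, B fixed by the endpoint conditions.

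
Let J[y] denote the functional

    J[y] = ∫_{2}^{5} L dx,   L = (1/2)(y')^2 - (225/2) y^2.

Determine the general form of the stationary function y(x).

The Lagrangian is L = (1/2)(y')^2 - (225/2) y^2.
∂L/∂y = -225y.
∂L/∂y' = y'.
The Euler-Lagrange equation d/dx(∂L/∂y') − ∂L/∂y = 0 becomes:
    y'' + 225 y = 0
General solution: y(x) = A sin(15x) + B cos(15x), where A and B are arbitrary constants fixed by the endpoint conditions.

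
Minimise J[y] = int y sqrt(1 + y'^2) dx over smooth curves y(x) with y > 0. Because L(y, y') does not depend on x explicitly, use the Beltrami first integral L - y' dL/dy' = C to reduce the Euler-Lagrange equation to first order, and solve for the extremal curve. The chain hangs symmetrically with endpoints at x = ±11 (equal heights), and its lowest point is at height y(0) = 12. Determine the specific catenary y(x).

The Lagrangian L(y, y') = y sqrt(1 + y'^2) has no explicit x dependence, so the Beltrami identity applies:
    L − y' ∂L/∂y' = C.
Compute ∂L/∂y' = y · y' / sqrt(1 + y'^2). Then
    L − y' ∂L/∂y'
    = y sqrt(1 + y'^2) − y · y'^2 / sqrt(1 + y'^2)
    = y (1 + y'^2 − y'^2) / sqrt(1 + y'^2)
    = y / sqrt(1 + y'^2) = C.
Squaring gives y^2 = C^2 (1 + y'^2), i.e.
    y'^2 = y^2 / C^2 − 1.
Separating variables,
    dy / sqrt(y^2 − C^2) = dx / C,
and integrating gives arccosh(y / C) = (x − a)/C, so
    y(x) = C cosh((x − a)/C),
the catenary. The constants C and a are fixed by the two endpoint conditions (and, for the hanging-chain problem, the length constraint selects C).
Now fit the given data. The endpoints x = ±11 are symmetric at equal height, so the catenary is even about its minimum: a = 0 and y(x) = C cosh(x/C). The lowest point is y(0) = C cosh(0) = C, and we are told y(0) = 12, so C = 12. Therefore
    y(x) = 12 cosh(x/12),
and at the endpoints
    y(±11) = 12 cosh(11/12).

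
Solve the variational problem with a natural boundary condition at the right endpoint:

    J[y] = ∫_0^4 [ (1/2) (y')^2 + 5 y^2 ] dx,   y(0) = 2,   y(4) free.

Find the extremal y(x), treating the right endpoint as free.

The Lagrangian L = (1/2) (y')^2 + 5 y^2 gives
    ∂L/∂y = 10 y,   ∂L/∂y' = y'.
Euler-Lagrange: y'' − 10 y = 0.
With k = sqrt(10), the general solution is
    y(x) = A cosh(sqrt(10) x) + B sinh(sqrt(10) x).
Fixed left endpoint y(0) = 2 ⇒ A = 2.
The right endpoint x = 4 is free, so the natural (transversality) condition is ∂L/∂y' |_{x=4} = 0, i.e. y'(4) = 0.
Compute y'(x) = A k sinh(k x) + B k cosh(k x), so
    y'(4) = A k sinh(k·4) + B k cosh(k·4) = 0
    ⇒ B = −A tanh(k·4) = − 2 tanh(sqrt(10)·4).
Therefore the extremal is
    y(x) = 2 cosh(sqrt(10) x) − 2 tanh(sqrt(10)·4) sinh(sqrt(10) x).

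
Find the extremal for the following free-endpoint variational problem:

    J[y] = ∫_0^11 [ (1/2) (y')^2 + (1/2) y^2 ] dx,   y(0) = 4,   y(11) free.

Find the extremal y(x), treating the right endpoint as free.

The Lagrangian L = (1/2) (y')^2 + (1/2) y^2 gives
    ∂L/∂y = 1 y,   ∂L/∂y' = y'.
Euler-Lagrange: y'' − y = 0.
With k = 1, the general solution is
    y(x) = A cosh(x) + B sinh(x).
Fixed left endpoint y(0) = 4 ⇒ A = 4.
The right endpoint x = 11 is free, so the natural (transversality) condition is ∂L/∂y' |_{x=11} = 0, i.e. y'(11) = 0.
Compute y'(x) = A k sinh(k x) + B k cosh(k x), so
    y'(11) = A k sinh(k·11) + B k cosh(k·11) = 0
    ⇒ B = −A tanh(k·11) = − 4 tanh(1·11).
Therefore the extremal is
    y(x) = 4 cosh(1 x) − 4 tanh(1·11) sinh(1 x).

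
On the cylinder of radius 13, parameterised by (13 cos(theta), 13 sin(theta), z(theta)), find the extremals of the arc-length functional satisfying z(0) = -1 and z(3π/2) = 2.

Parameterise the cylinder of radius R = 13 as
    r(θ) = (13 cos θ, 13 sin θ, z(θ)).
The arc-length element is
    ds = sqrt(169 + (dz/dθ)^2) dθ,
so the Lagrangian is L = sqrt(169 + z'^2).
L depends on z' only, not on z or θ, so ∂L/∂z = 0 and
    ∂L/∂z' = z' / sqrt(169 + z'^2).
The Euler-Lagrange equation gives
    d/dθ( z' / sqrt(169 + z'^2) ) = 0,
so z' is constant. Integrating once:
    z(θ) = a θ + b,
a helix on the cylinder (a straight line when the cylinder is unrolled). The constants a, b are determined by the endpoint conditions.
With endpoint conditions z(0) = -1 and z(3π/2) = 2: from z(0) = b we get b = -1, and a·3π/2 + -1 = 2 gives a = 2/π, so
    z(θ) = (2/π) θ − 1.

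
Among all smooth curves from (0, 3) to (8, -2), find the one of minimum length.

Arc-length functional: J[y] = ∫ sqrt(1 + (y')^2) dx.
Lagrangian L = sqrt(1 + (y')^2) has no explicit y dependence, so ∂L/∂y = 0 and the Euler-Lagrange equation gives
    d/dx( y' / sqrt(1 + (y')^2) ) = 0  ⇒  y' / sqrt(1 + (y')^2) = const.
Hence y' is constant, so y(x) is affine.
Fitting the endpoints (0, 3) and (8, -2):
    slope m = ((-2) − 3) / (8 − 0) = -5/8,
    intercept c = 3 − m·0 = 3.
Extremal: y(x) = (-5/8) x + 3.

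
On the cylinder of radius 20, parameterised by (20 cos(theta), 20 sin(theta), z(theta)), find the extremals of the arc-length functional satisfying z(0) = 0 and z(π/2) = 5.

Parameterise the cylinder of radius R = 20 as
    r(θ) = (20 cos θ, 20 sin θ, z(θ)).
The arc-length element is
    ds = sqrt(400 + (dz/dθ)^2) dθ,
so the Lagrangian is L = sqrt(400 + z'^2).
L depends on z' only, not on z or θ, so ∂L/∂z = 0 and
    ∂L/∂z' = z' / sqrt(400 + z'^2).
The Euler-Lagrange equation gives
    d/dθ( z' / sqrt(400 + z'^2) ) = 0,
so z' is constant. Integrating once:
    z(θ) = a θ + b,
a helix on the cylinder (a straight line when the cylinder is unrolled). The constants a, b are determined by the endpoint conditions.
With endpoint conditions z(0) = 0 and z(π/2) = 5: from z(0) = b we get b = 0, and a·π/2 + 0 = 5 gives a = 10/π, so
    z(θ) = (10/π) θ.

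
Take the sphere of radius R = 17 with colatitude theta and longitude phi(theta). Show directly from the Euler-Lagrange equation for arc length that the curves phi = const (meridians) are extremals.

On the sphere of radius R = 17 with spherical coordinates (θ, φ), the induced metric is
    ds^2 = 289(dθ^2 + sin^2(θ) dφ^2).
Using θ as the parameter, the arc-length functional becomes
    J[φ] = ∫ 17 sqrt(1 + sin^2(θ) (dφ/dθ)^2) dθ.
So L = 17 sqrt(1 + sin^2(θ) φ'^2). Compute
    ∂L/∂φ = 0  (L has no explicit φ dependence),
    ∂L/∂φ' = 17 sin^2(θ) φ' / sqrt(1 + sin^2(θ) φ'^2).
For the candidate φ(θ) = c (constant), φ' = 0, so ∂L/∂φ' evaluated along the candidate vanishes, and ∂L/∂φ is identically zero. Hence
    d/dθ(∂L/∂φ') − ∂L/∂φ = 0
is satisfied. Therefore meridians φ = const are extremals of arc length — they are geodesics on the sphere.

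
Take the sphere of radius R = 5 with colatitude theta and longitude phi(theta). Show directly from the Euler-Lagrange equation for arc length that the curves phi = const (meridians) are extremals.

On the sphere of radius R = 5 with spherical coordinates (θ, φ), the induced metric is
    ds^2 = 25(dθ^2 + sin^2(θ) dφ^2).
Using θ as the parameter, the arc-length functional becomes
    J[φ] = ∫ 5 sqrt(1 + sin^2(θ) (dφ/dθ)^2) dθ.
So L = 5 sqrt(1 + sin^2(θ) φ'^2). Compute
    ∂L/∂φ = 0  (L has no explicit φ dependence),
    ∂L/∂φ' = 5 sin^2(θ) φ' / sqrt(1 + sin^2(θ) φ'^2).
For the candidate φ(θ) = c (constant), φ' = 0, so ∂L/∂φ' evaluated along the candidate vanishes, and ∂L/∂φ is identically zero. Hence
    d/dθ(∂L/∂φ') − ∂L/∂φ = 0
is satisfied. Therefore meridians φ = const are extremals of arc length — they are geodesics on the sphere.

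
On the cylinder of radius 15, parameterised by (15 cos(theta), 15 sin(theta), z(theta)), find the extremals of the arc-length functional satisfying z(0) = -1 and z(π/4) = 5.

Parameterise the cylinder of radius R = 15 as
    r(θ) = (15 cos θ, 15 sin θ, z(θ)).
The arc-length element is
    ds = sqrt(225 + (dz/dθ)^2) dθ,
so the Lagrangian is L = sqrt(225 + z'^2).
L depends on z' only, not on z or θ, so ∂L/∂z = 0 and
    ∂L/∂z' = z' / sqrt(225 + z'^2).
The Euler-Lagrange equation gives
    d/dθ( z' / sqrt(225 + z'^2) ) = 0,
so z' is constant. Integrating once:
    z(θ) = a θ + b,
a helix on the cylinder (a straight line when the cylinder is unrolled). The constants a, b are determined by the endpoint conditions.
With endpoint conditions z(0) = -1 and z(π/4) = 5: from z(0) = b we get b = -1, and a·π/4 + -1 = 5 gives a = 24/π, so
    z(θ) = (24/π) θ − 1.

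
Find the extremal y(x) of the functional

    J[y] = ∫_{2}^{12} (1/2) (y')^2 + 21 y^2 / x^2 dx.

The Lagrangian is L = (1/2) (y')^2 + 21 y^2 / x^2.
Compute ∂L/∂y = 42y/x^2, ∂L/∂y' = y'.
The Euler-Lagrange equation d/dx(∂L/∂y') − ∂L/∂y = 0 reduces to
    y'' − 42/x^2 · y = 0  (x > 0).
Its general solution is
    y(x) = A x^7 + B x^(-6),
with A, B fixed by the endpoint conditions.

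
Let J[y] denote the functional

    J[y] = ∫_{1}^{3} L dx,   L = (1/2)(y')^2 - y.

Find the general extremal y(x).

The Lagrangian is L = (1/2)(y')^2 - y.
∂L/∂y = -1.
∂L/∂y' = y'.
The Euler-Lagrange equation d/dx(∂L/∂y') − ∂L/∂y = 0 becomes:
    y'' + 1 = 0
General solution: y(x) = -x^2/2 + A x + B, where A and B are arbitrary constants fixed by the endpoint conditions.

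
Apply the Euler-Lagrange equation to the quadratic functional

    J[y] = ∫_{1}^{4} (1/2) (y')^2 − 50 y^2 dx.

The Lagrangian is L = (1/2) (y')^2 − 50 y^2.
Compute ∂L/∂y = -100y, ∂L/∂y' = y'.
The Euler-Lagrange equation d/dx(∂L/∂y') − ∂L/∂y = 0 reduces to
    y'' + 100 y = 0.
Its general solution is
    y(x) = A sin(10x) + B cos(10x),
with A, B fixed by the endpoint conditions.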